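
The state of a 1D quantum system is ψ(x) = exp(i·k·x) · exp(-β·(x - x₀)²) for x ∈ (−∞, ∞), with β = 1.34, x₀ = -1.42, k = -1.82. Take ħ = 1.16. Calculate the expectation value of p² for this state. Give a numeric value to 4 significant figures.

6.260

p² ψ = −ħ² d²ψ/dx²; ⟨p²⟩ = −ħ² ∫ ψ*·ψ'' dx / ∫|ψ|² dx.
Gaussian moments (u = x − x₀): ∫u^(2j)·e^(−2βu²) du = (2j−1)!!/(4β)^j · √(π/(2β)), odd powers integrate to 0; here √(π/(2β)) = 1.0827. Derivatives: ψ′ = (ik − 2βu)·ψ, ψ″ = ((ik − 2βu)² − 2β)·ψ; the odd-in-u pieces drop out.
State is unnormalized: ∫|ψ|² dx = 1.0827, and ∫ψ*·(−ħ² ψ'') dx = 6.7780, so ⟨p²⟩ = 6.7780 / 1.0827.
⟨p²⟩ = 6.2603.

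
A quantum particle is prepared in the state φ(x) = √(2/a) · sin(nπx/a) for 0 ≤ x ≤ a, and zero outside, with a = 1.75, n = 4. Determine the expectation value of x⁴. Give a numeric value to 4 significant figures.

1.817

⟨x⁴⟩ = ∫ x⁴·|φ|² dx (integrals over the domain).
With sin²θ = (1 − cos2θ)/2 on 0 ≤ x ≤ a: ∫sin²(nπx/a) dx = a/2, ∫x·sin²(nπx/a) dx = a²/4, ∫x²·sin²(nπx/a) dx = a³·(1/6 − 1/(4n²π²)); higher powers xᵏ the same way, integrating xᵏ·cos(2nπx/a) by parts.
⟨x⁴⟩ = 1.8170.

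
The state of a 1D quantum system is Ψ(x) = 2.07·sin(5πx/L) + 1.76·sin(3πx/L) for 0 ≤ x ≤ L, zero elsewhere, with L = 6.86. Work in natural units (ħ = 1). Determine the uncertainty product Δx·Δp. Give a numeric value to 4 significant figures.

4.781

Δx = √(⟨x²⟩−⟨x⟩²), Δp = √(⟨p²⟩−⟨p⟩²).
On 0 ≤ x ≤ L (j ≠ l): ∫sin²(jπx/L) dx = L/2, ∫sin(jπx/L)·sin(lπx/L) dx = 0; diagonal moments ∫x·sin²(jπx/L) dx = L²/4, ∫x²·sin²(jπx/L) dx = L³·(1/6 − 1/(4j²π²)); cross terms ∫x·sin(jπx/L)·sin(lπx/L) dx = 0 for j + l even and −4jlL²/(π²(j² − l²)²) for j + l odd, ∫x²·sin(jπx/L)·sin(lπx/L) dx = (−1)^(j+l)·4jlL³/(π²(j² − l²)²); higher powers the same way via product-to-sum and parts. d²/dx² sin(jπx/L) = −(jπ/L)²·sin(jπx/L); on 0 ≤ x ≤ L, ∫sin²(jπx/L) dx = L/2 and ∫sin(jπx/L)·sin(lπx/L) dx = 0 for j ≠ l, so only diagonal terms survive in ∫|Ψ|² and ∫Ψ·Ψ″; ∫Ψ·Ψ′ dx = [Ψ²/2] between the walls = 0.
Normalization: ∫|Ψ|² dx = 25.322.
⟨x⟩ = 3.4300, ⟨x²⟩ = 17.726 ⇒ Δx = 2.4415.
⟨p⟩ = 0.0000, ⟨p²⟩ = 3.8352 ⇒ Δp = 1.9584.
Δx·Δp = 4.7814.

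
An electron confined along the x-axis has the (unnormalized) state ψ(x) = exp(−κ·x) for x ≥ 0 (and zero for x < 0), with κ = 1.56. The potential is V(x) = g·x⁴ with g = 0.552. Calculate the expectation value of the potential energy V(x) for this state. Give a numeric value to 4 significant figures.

0.1398

⟨V⟩ = ∫ V(x)·|ψ|² dx / ∫|ψ|² dx.
Every integrand reduces to terms xʲ·e^(−2κx) on [0, ∞); use ∫₀^∞ xʲ·e^(−2κx) dx = j!/(2κ)^(j+1).
State is unnormalized: ∫|ψ|² dx = 0.32051, and ∫ψ*·V(x)·ψ dx = 0.044810, so ⟨V⟩ = 0.044810 / 0.32051.
⟨V⟩ = 0.13981.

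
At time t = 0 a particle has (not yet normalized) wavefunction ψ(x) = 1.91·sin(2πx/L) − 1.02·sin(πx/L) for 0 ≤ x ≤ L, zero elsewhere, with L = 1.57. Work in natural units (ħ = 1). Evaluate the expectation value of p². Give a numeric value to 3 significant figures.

p² ψ = −ħ² d²ψ/dx²; ⟨p²⟩ = −ħ² ∫ ψ*·ψ'' dx / ∫|ψ|² dx.
d²/dx² sin(jπx/L) = −(jπ/L)²·sin(jπx/L); on 0 ≤ x ≤ L, ∫sin²(jπx/L) dx = L/2 and ∫sin(jπx/L)·sin(lπx/L) dx = 0 for j ≠ l, so only diagonal terms survive in ∫|ψ|² and ∫ψ·ψ″; ∫ψ·ψ′ dx = [ψ²/2] between the walls = 0.
State is unnormalized: ∫|ψ|² dx = 3.6805, and ∫ψ*·(−ħ² ψ'') dx = 49.137, so ⟨p²⟩ = 49.137 / 3.6805.
⟨p²⟩ = 13.351.

13.4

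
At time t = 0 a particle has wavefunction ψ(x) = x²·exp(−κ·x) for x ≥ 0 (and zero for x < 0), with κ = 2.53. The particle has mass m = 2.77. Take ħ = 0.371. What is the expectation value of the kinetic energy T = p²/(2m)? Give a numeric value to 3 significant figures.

T = −(ħ²/2m) d²/dx², so ⟨T⟩ = −(ħ²/2m) ∫ ψ*·ψ'' dx / ∫|ψ|² dx; with m = 2.77.
Differentiate x²·exp(−κ·x) with the product rule; every integrand then reduces to terms xʲ·e^(−2κx) on [0, ∞), with ∫₀^∞ xʲ·e^(−2κx) dx = j!/(2κ)^(j+1).
State is unnormalized: ∫|ψ|² dx = 0.0072353, and ∫ψ*·(−ħ²/2m · ψ'') dx = 0.00038355, so ⟨T⟩ = 0.00038355 / 0.0072353.
⟨T⟩ = 0.053010.

0.0530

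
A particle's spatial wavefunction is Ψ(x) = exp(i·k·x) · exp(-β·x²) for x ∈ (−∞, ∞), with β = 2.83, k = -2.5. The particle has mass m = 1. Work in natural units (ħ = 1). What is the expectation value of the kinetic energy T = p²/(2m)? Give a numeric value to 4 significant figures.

T = −(ħ²/2m) d²/dx², so ⟨T⟩ = −(ħ²/2m) ∫ Ψ*·Ψ'' dx / ∫|Ψ|² dx; with m = 1.
Gaussian moments: ∫x^(2j)·e^(−2βx²) dx = (2j−1)!!/(4β)^j · √(π/(2β)), odd powers integrate to 0; here √(π/(2β)) = 0.74502. Derivatives: Ψ′ = (ik − 2βx)·Ψ, Ψ″ = ((ik − 2βx)² − 2β)·Ψ; the odd-in-x pieces drop out.
State is unnormalized: ∫|Ψ|² dx = 0.74502, and ∫Ψ*·(−ħ²/2m · Ψ'') dx = 3.3824, so ⟨T⟩ = 3.3824 / 0.74502.
⟨T⟩ = 4.5400.

4.540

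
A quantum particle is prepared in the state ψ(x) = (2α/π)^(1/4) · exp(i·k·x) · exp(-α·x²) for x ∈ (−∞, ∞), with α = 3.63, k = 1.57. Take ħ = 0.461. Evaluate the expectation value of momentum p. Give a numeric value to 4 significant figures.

p ψ = −iħ dψ/dx; then ⟨p⟩ = ∫ ψ*·(pψ) dx.
Gaussian moments: ∫x^(2j)·e^(−2αx²) dx = (2j−1)!!/(4α)^j · √(π/(2α)), odd powers integrate to 0; here √(π/(2α)) = 0.65782. Derivatives: ψ′ = (ik − 2αx)·ψ, ψ″ = ((ik − 2αx)² − 2α)·ψ; the odd-in-x pieces drop out.
⟨p⟩ = 0.72377.

0.7238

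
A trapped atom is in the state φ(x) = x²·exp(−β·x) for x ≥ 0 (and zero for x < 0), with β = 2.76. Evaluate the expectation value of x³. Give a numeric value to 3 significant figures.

1.25

⟨x³⟩ = ∫ x³·|φ|² dx / ∫|φ|² dx (integrals over the domain).
Every integrand reduces to terms xʲ·e^(−2βx) on [0, ∞); use ∫₀^∞ xʲ·e^(−2βx) dx = j!/(2β)^(j+1).
State is unnormalized: ∫|φ|² dx = 0.0046829, and ∫φ*·x³·φ dx = 0.0058468, so ⟨x³⟩ = 0.0058468 / 0.0046829.
⟨x³⟩ = 1.2485.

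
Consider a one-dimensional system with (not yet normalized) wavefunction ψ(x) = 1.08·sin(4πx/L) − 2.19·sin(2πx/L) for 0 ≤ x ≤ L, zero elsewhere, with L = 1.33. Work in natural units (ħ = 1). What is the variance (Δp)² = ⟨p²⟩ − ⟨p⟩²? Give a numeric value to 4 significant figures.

35.42

Compute ⟨p⟩ and ⟨p²⟩ separately; (Δp)² = ⟨p²⟩ − ⟨p⟩².
d²/dx² sin(jπx/L) = −(jπ/L)²·sin(jπx/L); on 0 ≤ x ≤ L, ∫sin²(jπx/L) dx = L/2 and ∫sin(jπx/L)·sin(lπx/L) dx = 0 for j ≠ l, so only diagonal terms survive in ∫|ψ|² and ∫ψ·ψ″; ∫ψ·ψ′ dx = [ψ²/2] between the walls = 0.
Normalization: ∫|ψ|² dx = 3.9651.
⟨p⟩ = 0.0000 and ⟨p²⟩ = 35.416.
(Δp)² = 35.416 − (0.0000)² = 35.416.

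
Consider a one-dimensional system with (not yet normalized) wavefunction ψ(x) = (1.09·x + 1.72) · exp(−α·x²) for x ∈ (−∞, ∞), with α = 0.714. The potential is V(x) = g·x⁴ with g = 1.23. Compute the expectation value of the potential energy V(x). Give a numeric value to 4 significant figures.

⟨V⟩ = ∫ V(x)·|ψ|² dx / ∫|ψ|² dx.
Expand each integrand as polynomial × e^(−2αx²) and use ∫x^(2j)·e^(−2αx²) dx = (2j−1)!!/(4α)^j · √(π/(2α)), odd powers → 0; here √(π/(2α)) = 1.4832.
State is unnormalized: ∫|ψ|² dx = 5.0050, and ∫ψ*·V(x)·ψ dx = 3.3808, so ⟨V⟩ = 3.3808 / 5.0050.
⟨V⟩ = 0.67547.

0.6755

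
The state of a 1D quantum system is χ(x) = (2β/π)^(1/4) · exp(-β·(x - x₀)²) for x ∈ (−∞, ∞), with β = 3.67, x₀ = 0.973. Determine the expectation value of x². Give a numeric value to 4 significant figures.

⟨x²⟩ = ∫ x²·|χ|² dx (integrals over the domain).
Gaussian moments (u = x − x₀): ∫u^(2j)·e^(−2βu²) du = (2j−1)!!/(4β)^j · √(π/(2β)), odd powers integrate to 0; here √(π/(2β)) = 0.65422.
⟨x²⟩ = 1.0148.

1.015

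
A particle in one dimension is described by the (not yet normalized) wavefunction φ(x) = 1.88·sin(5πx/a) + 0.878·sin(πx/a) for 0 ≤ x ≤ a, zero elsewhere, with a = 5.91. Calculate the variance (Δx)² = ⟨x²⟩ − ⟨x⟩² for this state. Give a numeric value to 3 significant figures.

Compute ⟨x⟩ and ⟨x²⟩ separately, then (Δx)² = ⟨x²⟩ − ⟨x⟩².
On 0 ≤ x ≤ a (j ≠ l): ∫sin²(jπx/a) dx = a/2, ∫sin(jπx/a)·sin(lπx/a) dx = 0; diagonal moments ∫x·sin²(jπx/a) dx = a²/4, ∫x²·sin²(jπx/a) dx = a³·(1/6 − 1/(4j²π²)); cross terms ∫x·sin(jπx/a)·sin(lπx/a) dx = 0 for j + l even and −4jla²/(π²(j² − l²)²) for j + l odd, ∫x²·sin(jπx/a)·sin(lπx/a) dx = (−1)^(j+l)·4jla³/(π²(j² − l²)²); higher powers the same way via product-to-sum and parts.
Normalization: ∫|φ|² dx = 12.722.
⟨x⟩ = 2.9550 and ⟨x²⟩ = 11.456.
(Δx)² = 11.456 − (2.9550)² = 2.7242.

2.72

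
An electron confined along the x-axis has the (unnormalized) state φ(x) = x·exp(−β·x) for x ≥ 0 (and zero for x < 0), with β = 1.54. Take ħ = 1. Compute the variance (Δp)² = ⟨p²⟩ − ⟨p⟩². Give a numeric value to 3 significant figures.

Compute ⟨p⟩ and ⟨p²⟩ separately; (Δp)² = ⟨p²⟩ − ⟨p⟩².
Differentiate x·exp(−β·x) with the product rule; every integrand then reduces to terms xʲ·e^(−2βx) on [0, ∞), with ∫₀^∞ xʲ·e^(−2βx) dx = j!/(2β)^(j+1).
Normalization: ∫|φ|² dx = 0.068451.
⟨p⟩ = 0.0000 and ⟨p²⟩ = 2.3716.
(Δp)² = 2.3716 − (0.0000)² = 2.3716.

2.37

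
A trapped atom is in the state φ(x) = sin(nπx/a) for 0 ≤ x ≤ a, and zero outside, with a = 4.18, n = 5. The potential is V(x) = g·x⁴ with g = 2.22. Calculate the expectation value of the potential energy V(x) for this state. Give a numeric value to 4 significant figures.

132.8

⟨V⟩ = ∫ V(x)·|φ|² dx / ∫|φ|² dx.
With sin²θ = (1 − cos2θ)/2 on 0 ≤ x ≤ a: ∫sin²(nπx/a) dx = a/2, ∫x·sin²(nπx/a) dx = a²/4, ∫x²·sin²(nπx/a) dx = a³·(1/6 − 1/(4n²π²)); higher powers xᵏ the same way, integrating xᵏ·cos(2nπx/a) by parts.
State is unnormalized: ∫|φ|² dx = 2.0900, and ∫φ*·V(x)·φ dx = 277.59, so ⟨V⟩ = 277.59 / 2.0900.
⟨V⟩ = 132.82.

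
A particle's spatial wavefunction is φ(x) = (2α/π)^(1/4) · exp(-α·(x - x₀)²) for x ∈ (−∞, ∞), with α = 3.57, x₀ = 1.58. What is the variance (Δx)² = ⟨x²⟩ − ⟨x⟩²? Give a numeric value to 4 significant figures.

Compute ⟨x⟩ and ⟨x²⟩ separately, then (Δx)² = ⟨x²⟩ − ⟨x⟩².
Gaussian moments (u = x − x₀): ∫u^(2j)·e^(−2αu²) du = (2j−1)!!/(4α)^j · √(π/(2α)), odd powers integrate to 0; here √(π/(2α)) = 0.66332.
⟨x⟩ = 1.5800 and ⟨x²⟩ = 2.5664.
(Δx)² = 2.5664 − (1.5800)² = 0.070028.

0.07003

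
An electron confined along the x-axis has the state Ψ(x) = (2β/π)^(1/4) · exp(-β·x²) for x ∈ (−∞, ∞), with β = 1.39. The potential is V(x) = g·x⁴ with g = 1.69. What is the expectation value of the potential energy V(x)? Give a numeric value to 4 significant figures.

⟨V⟩ = ∫ V(x)·|Ψ|² dx.
Gaussian moments: ∫x^(2j)·e^(−2βx²) dx = (2j−1)!!/(4β)^j · √(π/(2β)), odd powers integrate to 0; here √(π/(2β)) = 1.0630.
⟨V⟩ = 0.16401.

0.1640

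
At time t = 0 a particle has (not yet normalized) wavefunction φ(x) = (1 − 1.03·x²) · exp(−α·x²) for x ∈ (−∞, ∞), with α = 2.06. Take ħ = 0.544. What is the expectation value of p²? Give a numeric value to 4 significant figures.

1.040

p² φ = −ħ² d²φ/dx²; ⟨p²⟩ = −ħ² ∫ φ*·φ'' dx / ∫|φ|² dx.
Expand each integrand as polynomial × e^(−2αx²) and use ∫x^(2j)·e^(−2αx²) dx = (2j−1)!!/(4α)^j · √(π/(2α)), odd powers → 0; here √(π/(2α)) = 0.87323. Differentiate with the product rule, d/dx e^(−αx²) = −2αx·e^(−αx²).
State is unnormalized: ∫|φ|² dx = 0.69585, and ∫φ*·(−ħ² φ'') dx = 0.72365, so ⟨p²⟩ = 0.72365 / 0.69585.
⟨p²⟩ = 1.0400.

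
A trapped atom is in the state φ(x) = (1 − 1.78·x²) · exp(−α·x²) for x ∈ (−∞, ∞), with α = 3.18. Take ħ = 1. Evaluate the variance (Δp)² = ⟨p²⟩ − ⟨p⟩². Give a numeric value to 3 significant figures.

Compute ⟨p⟩ and ⟨p²⟩ separately; (Δp)² = ⟨p²⟩ − ⟨p⟩².
Expand each integrand as polynomial × e^(−2αx²) and use ∫x^(2j)·e^(−2αx²) dx = (2j−1)!!/(4α)^j · √(π/(2α)), odd powers → 0; here √(π/(2α)) = 0.70282. Differentiate with the product rule, d/dx e^(−αx²) = −2αx·e^(−αx²).
Normalization: ∫|φ|² dx = 0.54741.
⟨p⟩ = 0.0000 and ⟨p²⟩ = 5.7852.
(Δp)² = 5.7852 − (0.0000)² = 5.7852.

5.79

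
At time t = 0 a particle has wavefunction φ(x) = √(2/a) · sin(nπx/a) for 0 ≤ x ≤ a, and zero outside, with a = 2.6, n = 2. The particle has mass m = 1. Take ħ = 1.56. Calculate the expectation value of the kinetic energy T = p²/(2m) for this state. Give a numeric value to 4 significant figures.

7.106

T = −(ħ²/2m) d²/dx², so ⟨T⟩ = −(ħ²/2m) ∫ φ*·φ'' dx; with m = 1.
d/dx sin(nπx/a) = (nπ/a)·cos(nπx/a) and d²/dx² sin(nπx/a) = −(nπ/a)²·sin(nπx/a); on 0 ≤ x ≤ a, ∫sin²(nπx/a) dx = a/2 and ∫sin(nπx/a)·cos(nπx/a) dx = 0.
⟨T⟩ = 7.1061.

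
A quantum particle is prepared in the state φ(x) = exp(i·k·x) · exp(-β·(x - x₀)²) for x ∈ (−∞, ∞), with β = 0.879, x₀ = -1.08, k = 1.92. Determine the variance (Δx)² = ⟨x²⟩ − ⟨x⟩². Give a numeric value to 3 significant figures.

Compute ⟨x⟩ and ⟨x²⟩ separately, then (Δx)² = ⟨x²⟩ − ⟨x⟩².
Gaussian moments (u = x − x₀): ∫u^(2j)·e^(−2βu²) du = (2j−1)!!/(4β)^j · √(π/(2β)), odd powers integrate to 0; here √(π/(2β)) = 1.3368.
Normalization: ∫|φ|² dx = 1.3368.
⟨x⟩ = -1.0800 and ⟨x²⟩ = 1.4508.
(Δx)² = 1.4508 − (-1.0800)² = 0.28441.

0.284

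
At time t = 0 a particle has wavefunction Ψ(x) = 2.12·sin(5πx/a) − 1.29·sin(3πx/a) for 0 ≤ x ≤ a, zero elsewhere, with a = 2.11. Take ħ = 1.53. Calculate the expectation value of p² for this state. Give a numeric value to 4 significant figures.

p² Ψ = −ħ² d²Ψ/dx²; ⟨p²⟩ = −ħ² ∫ Ψ*·Ψ'' dx / ∫|Ψ|² dx.
d²/dx² sin(jπx/a) = −(jπ/a)²·sin(jπx/a); on 0 ≤ x ≤ a, ∫sin²(jπx/a) dx = a/2 and ∫sin(jπx/a)·sin(lπx/a) dx = 0 for j ≠ l, so only diagonal terms survive in ∫|Ψ|² and ∫Ψ·Ψ″; ∫Ψ·Ψ′ dx = [Ψ²/2] between the walls = 0.
State is unnormalized: ∫|Ψ|² dx = 6.4972, and ∫Ψ*·(−ħ² Ψ'') dx = 697.15, so ⟨p²⟩ = 697.15 / 6.4972.
⟨p²⟩ = 107.30.

107.3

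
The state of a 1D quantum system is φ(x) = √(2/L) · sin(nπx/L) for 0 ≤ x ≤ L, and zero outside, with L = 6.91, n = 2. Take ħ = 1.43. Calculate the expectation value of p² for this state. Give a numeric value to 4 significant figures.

p² φ = −ħ² d²φ/dx²; ⟨p²⟩ = −ħ² ∫ φ*·φ'' dx.
d/dx sin(nπx/L) = (nπ/L)·cos(nπx/L) and d²/dx² sin(nπx/L) = −(nπ/L)²·sin(nπx/L); on 0 ≤ x ≤ L, ∫sin²(nπx/L) dx = L/2 and ∫sin(nπx/L)·cos(nπx/L) dx = 0.
⟨p²⟩ = 1.6907.

1.691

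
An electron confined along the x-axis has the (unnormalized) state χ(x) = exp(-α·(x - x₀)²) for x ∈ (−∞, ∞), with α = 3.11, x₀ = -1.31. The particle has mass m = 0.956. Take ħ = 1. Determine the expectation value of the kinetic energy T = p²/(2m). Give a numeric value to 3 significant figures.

T = −(ħ²/2m) d²/dx², so ⟨T⟩ = −(ħ²/2m) ∫ χ*·χ'' dx / ∫|χ|² dx; with m = 0.956.
Gaussian moments (u = x − x₀): ∫u^(2j)·e^(−2αu²) du = (2j−1)!!/(4α)^j · √(π/(2α)), odd powers integrate to 0; here √(π/(2α)) = 0.71069. Derivatives: d/dx e^(−αu²) = −2αu·e^(−αu²), d²/dx² e^(−αu²) = (4α²u² − 2α)·e^(−αu²).
State is unnormalized: ∫|χ|² dx = 0.71069, and ∫χ*·(−ħ²/2m · χ'') dx = 1.1560, so ⟨T⟩ = 1.1560 / 0.71069.
⟨T⟩ = 1.6266.

1.63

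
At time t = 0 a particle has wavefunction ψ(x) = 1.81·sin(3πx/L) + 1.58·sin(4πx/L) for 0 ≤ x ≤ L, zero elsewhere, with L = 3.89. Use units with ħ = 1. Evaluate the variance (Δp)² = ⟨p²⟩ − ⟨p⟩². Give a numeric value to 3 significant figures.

7.84

Compute ⟨p⟩ and ⟨p²⟩ separately; (Δp)² = ⟨p²⟩ − ⟨p⟩².
d²/dx² sin(jπx/L) = −(jπ/L)²·sin(jπx/L); on 0 ≤ x ≤ L, ∫sin²(jπx/L) dx = L/2 and ∫sin(jπx/L)·sin(lπx/L) dx = 0 for j ≠ l, so only diagonal terms survive in ∫|ψ|² and ∫ψ·ψ″; ∫ψ·ψ′ dx = [ψ²/2] between the walls = 0.
Normalization: ∫|ψ|² dx = 11.228.
⟨p⟩ = 0.0000 and ⟨p²⟩ = 7.8445.
(Δp)² = 7.8445 − (0.0000)² = 7.8445.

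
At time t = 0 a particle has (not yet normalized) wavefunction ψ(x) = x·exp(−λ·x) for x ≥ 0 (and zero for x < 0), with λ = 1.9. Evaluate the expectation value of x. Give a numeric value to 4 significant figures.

0.7895

⟨x⟩ = ∫ x·|ψ|² dx / ∫|ψ|² dx (integrals over the domain).
Every integrand reduces to terms xʲ·e^(−2λx) on [0, ∞); use ∫₀^∞ xʲ·e^(−2λx) dx = j!/(2λ)^(j+1).
State is unnormalized: ∫|ψ|² dx = 0.036448, and ∫ψ*·x·ψ dx = 0.028775, so ⟨x⟩ = 0.028775 / 0.036448.
⟨x⟩ = 0.78947.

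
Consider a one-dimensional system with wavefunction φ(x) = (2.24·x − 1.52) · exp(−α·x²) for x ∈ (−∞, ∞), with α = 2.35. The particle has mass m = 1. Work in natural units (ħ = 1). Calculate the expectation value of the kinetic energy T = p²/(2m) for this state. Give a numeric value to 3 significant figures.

T = −(ħ²/2m) d²/dx², so ⟨T⟩ = −(ħ²/2m) ∫ φ*·φ'' dx / ∫|φ|² dx; with m = 1.
Expand each integrand as polynomial × e^(−2αx²) and use ∫x^(2j)·e^(−2αx²) dx = (2j−1)!!/(4α)^j · √(π/(2α)), odd powers → 0; here √(π/(2α)) = 0.81757. Differentiate with the product rule, d/dx e^(−αx²) = −2αx·e^(−αx²).
State is unnormalized: ∫|φ|² dx = 2.3253, and ∫φ*·(−ħ²/2m · φ'') dx = 3.7578, so ⟨T⟩ = 3.7578 / 2.3253.
⟨T⟩ = 1.6160.

1.62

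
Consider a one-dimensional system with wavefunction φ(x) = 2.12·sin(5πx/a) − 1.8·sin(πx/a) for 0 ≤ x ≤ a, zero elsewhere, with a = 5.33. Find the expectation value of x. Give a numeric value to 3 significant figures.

⟨x⟩ = ∫ x·|φ|² dx / ∫|φ|² dx (integrals over the domain).
On 0 ≤ x ≤ a (j ≠ l): ∫sin²(jπx/a) dx = a/2, ∫sin(jπx/a)·sin(lπx/a) dx = 0; diagonal moments ∫x·sin²(jπx/a) dx = a²/4, ∫x²·sin²(jπx/a) dx = a³·(1/6 − 1/(4j²π²)); cross terms ∫x·sin(jπx/a)·sin(lπx/a) dx = 0 for j + l even and −4jla²/(π²(j² − l²)²) for j + l odd, ∫x²·sin(jπx/a)·sin(lπx/a) dx = (−1)^(j+l)·4jla³/(π²(j² − l²)²); higher powers the same way via product-to-sum and parts.
State is unnormalized: ∫|φ|² dx = 20.612, and ∫φ*·x·φ dx = 54.931, so ⟨x⟩ = 54.931 / 20.612.
⟨x⟩ = 2.6650.

2.67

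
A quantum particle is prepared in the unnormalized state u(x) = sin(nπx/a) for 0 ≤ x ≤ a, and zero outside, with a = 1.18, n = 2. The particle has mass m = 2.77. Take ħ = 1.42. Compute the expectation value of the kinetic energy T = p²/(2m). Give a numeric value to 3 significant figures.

T = −(ħ²/2m) d²/dx², so ⟨T⟩ = −(ħ²/2m) ∫ u*·u'' dx / ∫|u|² dx; with m = 2.77.
d/dx sin(nπx/a) = (nπ/a)·cos(nπx/a) and d²/dx² sin(nπx/a) = −(nπ/a)²·sin(nπx/a); on 0 ≤ x ≤ a, ∫sin²(nπx/a) dx = a/2 and ∫sin(nπx/a)·cos(nπx/a) dx = 0.
State is unnormalized: ∫|u|² dx = 0.59000, and ∫u*·(−ħ²/2m · u'') dx = 6.0886, so ⟨T⟩ = 6.0886 / 0.59000.
⟨T⟩ = 10.320.

10.3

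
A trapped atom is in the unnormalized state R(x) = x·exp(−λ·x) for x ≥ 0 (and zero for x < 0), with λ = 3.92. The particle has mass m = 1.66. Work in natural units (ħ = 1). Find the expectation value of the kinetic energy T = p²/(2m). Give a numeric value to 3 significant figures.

4.63

T = −(ħ²/2m) d²/dx², so ⟨T⟩ = −(ħ²/2m) ∫ R*·R'' dx / ∫|R|² dx; with m = 1.66.
Differentiate x·exp(−λ·x) with the product rule; every integrand then reduces to terms xʲ·e^(−2λx) on [0, ∞), with ∫₀^∞ xʲ·e^(−2λx) dx = j!/(2λ)^(j+1).
State is unnormalized: ∫|R|² dx = 0.0041503, and ∫R*·(−ħ²/2m · R'') dx = 0.019209, so ⟨T⟩ = 0.019209 / 0.0041503.
⟨T⟩ = 4.6284.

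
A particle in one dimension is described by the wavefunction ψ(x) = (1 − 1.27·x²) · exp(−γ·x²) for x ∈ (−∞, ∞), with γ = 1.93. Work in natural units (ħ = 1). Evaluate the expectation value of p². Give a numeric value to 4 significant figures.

3.896

p² ψ = −ħ² d²ψ/dx²; ⟨p²⟩ = −ħ² ∫ ψ*·ψ'' dx / ∫|ψ|² dx.
Expand each integrand as polynomial × e^(−2γx²) and use ∫x^(2j)·e^(−2γx²) dx = (2j−1)!!/(4γ)^j · √(π/(2γ)), odd powers → 0; here √(π/(2γ)) = 0.90216. Differentiate with the product rule, d/dx e^(−γx²) = −2γx·e^(−γx²).
State is unnormalized: ∫|ψ|² dx = 0.67858, and ∫ψ*·(−ħ² ψ'') dx = 2.6439, so ⟨p²⟩ = 2.6439 / 0.67858.
⟨p²⟩ = 3.8962.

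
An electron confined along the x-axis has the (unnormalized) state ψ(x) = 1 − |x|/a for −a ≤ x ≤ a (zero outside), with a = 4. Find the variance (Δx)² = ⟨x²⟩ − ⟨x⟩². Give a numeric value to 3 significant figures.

Compute ⟨x⟩ and ⟨x²⟩ separately, then (Δx)² = ⟨x²⟩ − ⟨x⟩².
ψ is even, so ∫ over [−a, a] = 2∫₀ᵃ with ψ = 1 − x/a there: ∫₀ᵃ (1 − x/a)² dx = a/3, ∫₀ᵃ x²(1 − x/a)² dx = a³/30, ∫₀ᵃ x⁴(1 − x/a)² dx = a⁵/105.
Normalization: ∫|ψ|² dx = 2.6667.
⟨x⟩ = 0.0000 and ⟨x²⟩ = 1.6000.
(Δx)² = 1.6000 − (0.0000)² = 1.6000.

1.60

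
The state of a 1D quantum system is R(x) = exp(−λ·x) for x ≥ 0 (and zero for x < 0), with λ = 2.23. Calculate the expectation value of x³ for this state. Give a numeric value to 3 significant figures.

0.0676

⟨x³⟩ = ∫ x³·|R|² dx / ∫|R|² dx (integrals over the domain).
Every integrand reduces to terms xʲ·e^(−2λx) on [0, ∞); use ∫₀^∞ xʲ·e^(−2λx) dx = j!/(2λ)^(j+1).
State is unnormalized: ∫|R|² dx = 0.22422, and ∫R*·x³·R dx = 0.015164, so ⟨x³⟩ = 0.015164 / 0.22422.
⟨x³⟩ = 0.067631.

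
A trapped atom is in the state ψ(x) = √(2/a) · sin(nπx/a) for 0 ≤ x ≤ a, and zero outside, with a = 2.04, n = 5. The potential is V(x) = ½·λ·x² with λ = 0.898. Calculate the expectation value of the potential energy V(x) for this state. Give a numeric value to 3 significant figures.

0.619

⟨V⟩ = ∫ V(x)·|ψ|² dx.
With sin²θ = (1 − cos2θ)/2 on 0 ≤ x ≤ a: ∫sin²(nπx/a) dx = a/2, ∫x·sin²(nπx/a) dx = a²/4, ∫x²·sin²(nπx/a) dx = a³·(1/6 − 1/(4n²π²)); higher powers xᵏ the same way, integrating xᵏ·cos(2nπx/a) by parts.
⟨V⟩ = 0.61907.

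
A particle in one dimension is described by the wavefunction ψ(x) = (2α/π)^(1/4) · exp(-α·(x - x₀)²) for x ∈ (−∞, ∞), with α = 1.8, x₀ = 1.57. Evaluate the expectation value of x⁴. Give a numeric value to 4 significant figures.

8.188

⟨x⁴⟩ = ∫ x⁴·|ψ|² dx (integrals over the domain).
Gaussian moments (u = x − x₀): ∫u^(2j)·e^(−2αu²) du = (2j−1)!!/(4α)^j · √(π/(2α)), odd powers integrate to 0; here √(π/(2α)) = 0.93417.
⟨x⁴⟩ = 8.1877.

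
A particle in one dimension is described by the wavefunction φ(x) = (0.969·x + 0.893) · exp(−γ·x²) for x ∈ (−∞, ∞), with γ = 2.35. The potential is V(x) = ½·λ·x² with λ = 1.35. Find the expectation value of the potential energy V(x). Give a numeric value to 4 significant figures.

0.08780

⟨V⟩ = ∫ V(x)·|φ|² dx / ∫|φ|² dx.
Expand each integrand as polynomial × e^(−2γx²) and use ∫x^(2j)·e^(−2γx²) dx = (2j−1)!!/(4γ)^j · √(π/(2γ)), odd powers → 0; here √(π/(2γ)) = 0.81757.
State is unnormalized: ∫|φ|² dx = 0.73364, and ∫φ*·V(x)·φ dx = 0.064410, so ⟨V⟩ = 0.064410 / 0.73364.
⟨V⟩ = 0.087796.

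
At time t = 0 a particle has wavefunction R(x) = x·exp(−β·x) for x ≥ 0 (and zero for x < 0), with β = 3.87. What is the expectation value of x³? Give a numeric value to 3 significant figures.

⟨x³⟩ = ∫ x³·|R|² dx / ∫|R|² dx (integrals over the domain).
Every integrand reduces to terms xʲ·e^(−2βx) on [0, ∞); use ∫₀^∞ xʲ·e^(−2βx) dx = j!/(2β)^(j+1).
State is unnormalized: ∫|R|² dx = 0.0043133, and ∫R*·x³·R dx = 0.00055813, so ⟨x³⟩ = 0.00055813 / 0.0043133.
⟨x³⟩ = 0.12940.

0.129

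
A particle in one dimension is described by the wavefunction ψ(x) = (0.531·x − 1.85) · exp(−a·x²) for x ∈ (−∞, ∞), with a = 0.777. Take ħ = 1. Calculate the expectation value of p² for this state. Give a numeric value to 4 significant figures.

p² ψ = −ħ² d²ψ/dx²; ⟨p²⟩ = −ħ² ∫ ψ*·ψ'' dx / ∫|ψ|² dx.
Expand each integrand as polynomial × e^(−2ax²) and use ∫x^(2j)·e^(−2ax²) dx = (2j−1)!!/(4a)^j · √(π/(2a)), odd powers → 0; here √(π/(2a)) = 1.4218. Differentiate with the product rule, d/dx e^(−ax²) = −2ax·e^(−ax²).
State is unnormalized: ∫|ψ|² dx = 4.9952, and ∫ψ*·(−ħ² ψ'') dx = 4.0817, so ⟨p²⟩ = 4.0817 / 4.9952.
⟨p²⟩ = 0.81713.

0.8171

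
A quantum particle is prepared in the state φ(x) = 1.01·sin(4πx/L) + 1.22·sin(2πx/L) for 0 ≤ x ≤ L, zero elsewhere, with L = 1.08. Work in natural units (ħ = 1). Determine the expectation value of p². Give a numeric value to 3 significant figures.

75.1

p² φ = −ħ² d²φ/dx²; ⟨p²⟩ = −ħ² ∫ φ*·φ'' dx / ∫|φ|² dx.
d²/dx² sin(jπx/L) = −(jπ/L)²·sin(jπx/L); on 0 ≤ x ≤ L, ∫sin²(jπx/L) dx = L/2 and ∫sin(jπx/L)·sin(lπx/L) dx = 0 for j ≠ l, so only diagonal terms survive in ∫|φ|² and ∫φ·φ″; ∫φ·φ′ dx = [φ²/2] between the walls = 0.
State is unnormalized: ∫|φ|² dx = 1.3546, and ∫φ*·(−ħ² φ'') dx = 101.78, so ⟨p²⟩ = 101.78 / 1.3546.
⟨p²⟩ = 75.138.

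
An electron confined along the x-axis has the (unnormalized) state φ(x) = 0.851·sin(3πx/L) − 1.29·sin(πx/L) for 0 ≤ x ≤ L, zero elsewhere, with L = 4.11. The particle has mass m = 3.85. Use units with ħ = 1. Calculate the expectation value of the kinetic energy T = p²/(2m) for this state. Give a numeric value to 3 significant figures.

0.260

T = −(ħ²/2m) d²/dx², so ⟨T⟩ = −(ħ²/2m) ∫ φ*·φ'' dx / ∫|φ|² dx; with m = 3.85.
d²/dx² sin(jπx/L) = −(jπ/L)²·sin(jπx/L); on 0 ≤ x ≤ L, ∫sin²(jπx/L) dx = L/2 and ∫sin(jπx/L)·sin(lπx/L) dx = 0 for j ≠ l, so only diagonal terms survive in ∫|φ|² and ∫φ·φ″; ∫φ·φ′ dx = [φ²/2] between the walls = 0.
State is unnormalized: ∫|φ|² dx = 4.9080, and ∫φ*·(−ħ²/2m · φ'') dx = 1.2758, so ⟨T⟩ = 1.2758 / 4.9080.
⟨T⟩ = 0.25995.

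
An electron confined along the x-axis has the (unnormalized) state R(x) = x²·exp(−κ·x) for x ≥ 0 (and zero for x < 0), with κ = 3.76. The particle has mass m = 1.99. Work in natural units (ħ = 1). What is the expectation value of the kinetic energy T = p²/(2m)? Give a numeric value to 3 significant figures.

1.18

T = −(ħ²/2m) d²/dx², so ⟨T⟩ = −(ħ²/2m) ∫ R*·R'' dx / ∫|R|² dx; with m = 1.99.
Differentiate x²·exp(−κ·x) with the product rule; every integrand then reduces to terms xʲ·e^(−2κx) on [0, ∞), with ∫₀^∞ xʲ·e^(−2κx) dx = j!/(2κ)^(j+1).
State is unnormalized: ∫|R|² dx = 0.00099798, and ∫R*·(−ħ²/2m · R'') dx = 0.0011817, so ⟨T⟩ = 0.0011817 / 0.00099798.
⟨T⟩ = 1.1841.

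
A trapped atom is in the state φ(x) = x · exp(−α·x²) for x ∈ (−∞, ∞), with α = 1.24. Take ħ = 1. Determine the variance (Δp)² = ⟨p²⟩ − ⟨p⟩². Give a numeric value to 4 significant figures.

3.720

Compute ⟨p⟩ and ⟨p²⟩ separately; (Δp)² = ⟨p²⟩ − ⟨p⟩².
Expand each integrand as polynomial × e^(−2αx²) and use ∫x^(2j)·e^(−2αx²) dx = (2j−1)!!/(4α)^j · √(π/(2α)), odd powers → 0; here √(π/(2α)) = 1.1255. Differentiate with the product rule, d/dx e^(−αx²) = −2αx·e^(−αx²).
Normalization: ∫|φ|² dx = 0.22692.
⟨p⟩ = 0.0000 and ⟨p²⟩ = 3.7200.
(Δp)² = 3.7200 − (0.0000)² = 3.7200.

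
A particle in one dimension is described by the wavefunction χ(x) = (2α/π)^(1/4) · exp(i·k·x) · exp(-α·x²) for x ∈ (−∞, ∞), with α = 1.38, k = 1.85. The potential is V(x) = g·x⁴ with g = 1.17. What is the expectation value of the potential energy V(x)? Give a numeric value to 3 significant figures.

⟨V⟩ = ∫ V(x)·|χ|² dx.
Gaussian moments: ∫x^(2j)·e^(−2αx²) dx = (2j−1)!!/(4α)^j · √(π/(2α)), odd powers integrate to 0; here √(π/(2α)) = 1.0669.
⟨V⟩ = 0.11519.

0.115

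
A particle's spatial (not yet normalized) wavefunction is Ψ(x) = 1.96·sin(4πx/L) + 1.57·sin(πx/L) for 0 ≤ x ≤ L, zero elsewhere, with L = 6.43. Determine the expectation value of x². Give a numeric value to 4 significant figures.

12.30

⟨x²⟩ = ∫ x²·|Ψ|² dx / ∫|Ψ|² dx (integrals over the domain).
On 0 ≤ x ≤ L (j ≠ l): ∫sin²(jπx/L) dx = L/2, ∫sin(jπx/L)·sin(lπx/L) dx = 0; diagonal moments ∫x·sin²(jπx/L) dx = L²/4, ∫x²·sin²(jπx/L) dx = L³·(1/6 − 1/(4j²π²)); cross terms ∫x·sin(jπx/L)·sin(lπx/L) dx = 0 for j + l even and −4jlL²/(π²(j² − l²)²) for j + l odd, ∫x²·sin(jπx/L)·sin(lπx/L) dx = (−1)^(j+l)·4jlL³/(π²(j² − l²)²); higher powers the same way via product-to-sum and parts.
State is unnormalized: ∫|Ψ|² dx = 20.275, and ∫Ψ*·x²·Ψ dx = 249.42, so ⟨x²⟩ = 249.42 / 20.275.
⟨x²⟩ = 12.302.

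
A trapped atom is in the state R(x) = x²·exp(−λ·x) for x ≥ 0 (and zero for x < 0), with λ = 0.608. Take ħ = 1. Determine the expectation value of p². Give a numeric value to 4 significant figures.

p² R = −ħ² d²R/dx²; ⟨p²⟩ = −ħ² ∫ R*·R'' dx / ∫|R|² dx.
Differentiate x²·exp(−λ·x) with the product rule; every integrand then reduces to terms xʲ·e^(−2λx) on [0, ∞), with ∫₀^∞ xʲ·e^(−2λx) dx = j!/(2λ)^(j+1).
State is unnormalized: ∫|R|² dx = 9.0270, and ∫R*·(−ħ² R'') dx = 1.1123, so ⟨p²⟩ = 1.1123 / 9.0270.
⟨p²⟩ = 0.12322.

0.1232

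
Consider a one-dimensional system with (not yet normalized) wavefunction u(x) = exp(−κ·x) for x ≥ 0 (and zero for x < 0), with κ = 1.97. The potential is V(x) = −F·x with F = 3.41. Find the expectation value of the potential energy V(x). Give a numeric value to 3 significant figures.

-0.865

⟨V⟩ = ∫ V(x)·|u|² dx / ∫|u|² dx.
Every integrand reduces to terms xʲ·e^(−2κx) on [0, ∞); use ∫₀^∞ xʲ·e^(−2κx) dx = j!/(2κ)^(j+1).
State is unnormalized: ∫|u|² dx = 0.25381, and ∫u*·V(x)·u dx = -0.21967, so ⟨V⟩ = -0.21967 / 0.25381.
⟨V⟩ = -0.86548.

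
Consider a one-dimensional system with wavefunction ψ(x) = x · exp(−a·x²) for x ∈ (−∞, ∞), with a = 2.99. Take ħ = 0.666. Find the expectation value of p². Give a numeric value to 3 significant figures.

3.98

p² ψ = −ħ² d²ψ/dx²; ⟨p²⟩ = −ħ² ∫ ψ*·ψ'' dx / ∫|ψ|² dx.
Expand each integrand as polynomial × e^(−2ax²) and use ∫x^(2j)·e^(−2ax²) dx = (2j−1)!!/(4a)^j · √(π/(2a)), odd powers → 0; here √(π/(2a)) = 0.72481. Differentiate with the product rule, d/dx e^(−ax²) = −2ax·e^(−ax²).
State is unnormalized: ∫|ψ|² dx = 0.060603, and ∫ψ*·(−ħ² ψ'') dx = 0.24112, so ⟨p²⟩ = 0.24112 / 0.060603.
⟨p²⟩ = 3.9787.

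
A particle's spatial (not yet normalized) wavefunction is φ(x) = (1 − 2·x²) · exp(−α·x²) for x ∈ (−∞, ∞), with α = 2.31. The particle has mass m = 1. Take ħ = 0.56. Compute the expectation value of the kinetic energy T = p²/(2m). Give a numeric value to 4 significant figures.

0.9013

T = −(ħ²/2m) d²/dx², so ⟨T⟩ = −(ħ²/2m) ∫ φ*·φ'' dx / ∫|φ|² dx; with m = 1.
Expand each integrand as polynomial × e^(−2αx²) and use ∫x^(2j)·e^(−2αx²) dx = (2j−1)!!/(4α)^j · √(π/(2α)), odd powers → 0; here √(π/(2α)) = 0.82462. Differentiate with the product rule, d/dx e^(−αx²) = −2αx·e^(−αx²).
State is unnormalized: ∫|φ|² dx = 0.58354, and ∫φ*·(−ħ²/2m · φ'') dx = 0.52594, so ⟨T⟩ = 0.52594 / 0.58354.
⟨T⟩ = 0.90129.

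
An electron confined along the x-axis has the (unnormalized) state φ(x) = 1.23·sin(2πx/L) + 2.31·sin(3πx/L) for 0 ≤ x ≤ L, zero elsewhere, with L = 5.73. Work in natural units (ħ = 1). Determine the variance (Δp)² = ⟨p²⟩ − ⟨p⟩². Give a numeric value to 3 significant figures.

Compute ⟨p⟩ and ⟨p²⟩ separately; (Δp)² = ⟨p²⟩ − ⟨p⟩².
d²/dx² sin(jπx/L) = −(jπ/L)²·sin(jπx/L); on 0 ≤ x ≤ L, ∫sin²(jπx/L) dx = L/2 and ∫sin(jπx/L)·sin(lπx/L) dx = 0 for j ≠ l, so only diagonal terms survive in ∫|φ|² and ∫φ·φ″; ∫φ·φ′ dx = [φ²/2] between the walls = 0.
Normalization: ∫|φ|² dx = 19.622.
⟨p⟩ = 0.0000 and ⟨p²⟩ = 2.3734.
(Δp)² = 2.3734 − (0.0000)² = 2.3734.

2.37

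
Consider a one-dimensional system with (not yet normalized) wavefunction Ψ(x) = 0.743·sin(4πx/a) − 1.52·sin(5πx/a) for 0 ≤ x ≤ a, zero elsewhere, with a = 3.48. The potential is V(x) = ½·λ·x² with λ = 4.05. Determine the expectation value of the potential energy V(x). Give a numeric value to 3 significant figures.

12.0

⟨V⟩ = ∫ V(x)·|Ψ|² dx / ∫|Ψ|² dx.
On 0 ≤ x ≤ a (j ≠ l): ∫sin²(jπx/a) dx = a/2, ∫sin(jπx/a)·sin(lπx/a) dx = 0; diagonal moments ∫x·sin²(jπx/a) dx = a²/4, ∫x²·sin²(jπx/a) dx = a³·(1/6 − 1/(4j²π²)); cross terms ∫x·sin(jπx/a)·sin(lπx/a) dx = 0 for j + l even and −4jla²/(π²(j² − l²)²) for j + l odd, ∫x²·sin(jπx/a)·sin(lπx/a) dx = (−1)^(j+l)·4jla³/(π²(j² − l²)²); higher powers the same way via product-to-sum and parts.
State is unnormalized: ∫|Ψ|² dx = 4.9807, and ∫Ψ*·V(x)·Ψ dx = 59.730, so ⟨V⟩ = 59.730 / 4.9807.
⟨V⟩ = 11.992.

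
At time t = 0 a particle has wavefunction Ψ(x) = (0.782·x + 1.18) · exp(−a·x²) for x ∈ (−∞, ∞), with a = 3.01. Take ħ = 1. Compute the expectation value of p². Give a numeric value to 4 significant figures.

p² Ψ = −ħ² d²Ψ/dx²; ⟨p²⟩ = −ħ² ∫ Ψ*·Ψ'' dx / ∫|Ψ|² dx.
Expand each integrand as polynomial × e^(−2ax²) and use ∫x^(2j)·e^(−2ax²) dx = (2j−1)!!/(4a)^j · √(π/(2a)), odd powers → 0; here √(π/(2a)) = 0.72240. Differentiate with the product rule, d/dx e^(−ax²) = −2ax·e^(−ax²).
State is unnormalized: ∫|Ψ|² dx = 1.0426, and ∫Ψ*·(−ħ² Ψ'') dx = 3.3590, so ⟨p²⟩ = 3.3590 / 1.0426.
⟨p²⟩ = 3.2219.

3.222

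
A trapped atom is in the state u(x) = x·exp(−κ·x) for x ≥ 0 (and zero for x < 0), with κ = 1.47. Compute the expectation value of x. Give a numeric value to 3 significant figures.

⟨x⟩ = ∫ x·|u|² dx / ∫|u|² dx (integrals over the domain).
Every integrand reduces to terms xʲ·e^(−2κx) on [0, ∞); use ∫₀^∞ xʲ·e^(−2κx) dx = j!/(2κ)^(j+1).
State is unnormalized: ∫|u|² dx = 0.078702, and ∫u*·x·u dx = 0.080309, so ⟨x⟩ = 0.080309 / 0.078702.
⟨x⟩ = 1.0204.

1.02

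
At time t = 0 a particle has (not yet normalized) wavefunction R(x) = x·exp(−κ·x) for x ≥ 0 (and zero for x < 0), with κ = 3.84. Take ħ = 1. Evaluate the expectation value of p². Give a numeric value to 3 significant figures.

p² R = −ħ² d²R/dx²; ⟨p²⟩ = −ħ² ∫ R*·R'' dx / ∫|R|² dx.
Differentiate x·exp(−κ·x) with the product rule; every integrand then reduces to terms xʲ·e^(−2κx) on [0, ∞), with ∫₀^∞ xʲ·e^(−2κx) dx = j!/(2κ)^(j+1).
State is unnormalized: ∫|R|² dx = 0.0044152, and ∫R*·(−ħ² R'') dx = 0.065104, so ⟨p²⟩ = 0.065104 / 0.0044152.
⟨p²⟩ = 14.746.

14.7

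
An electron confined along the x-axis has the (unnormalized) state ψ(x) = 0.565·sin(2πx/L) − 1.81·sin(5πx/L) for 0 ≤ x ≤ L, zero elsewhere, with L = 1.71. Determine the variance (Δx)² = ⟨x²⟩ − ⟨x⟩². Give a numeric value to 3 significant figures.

Compute ⟨x⟩ and ⟨x²⟩ separately, then (Δx)² = ⟨x²⟩ − ⟨x⟩².
On 0 ≤ x ≤ L (j ≠ l): ∫sin²(jπx/L) dx = L/2, ∫sin(jπx/L)·sin(lπx/L) dx = 0; diagonal moments ∫x·sin²(jπx/L) dx = L²/4, ∫x²·sin²(jπx/L) dx = L³·(1/6 − 1/(4j²π²)); cross terms ∫x·sin(jπx/L)·sin(lπx/L) dx = 0 for j + l even and −4jlL²/(π²(j² − l²)²) for j + l odd, ∫x²·sin(jπx/L)·sin(lπx/L) dx = (−1)^(j+l)·4jlL³/(π²(j² − l²)²); higher powers the same way via product-to-sum and parts.
Normalization: ∫|ψ|² dx = 3.0740.
⟨x⟩ = 0.87288 and ⟨x²⟩ = 0.99659.
(Δx)² = 0.99659 − (0.87288)² = 0.23467.

0.235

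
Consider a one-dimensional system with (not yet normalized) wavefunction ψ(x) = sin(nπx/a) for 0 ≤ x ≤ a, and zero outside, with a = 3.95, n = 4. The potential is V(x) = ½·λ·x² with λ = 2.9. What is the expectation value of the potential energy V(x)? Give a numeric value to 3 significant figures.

7.47

⟨V⟩ = ∫ V(x)·|ψ|² dx / ∫|ψ|² dx.
With sin²θ = (1 − cos2θ)/2 on 0 ≤ x ≤ a: ∫sin²(nπx/a) dx = a/2, ∫x·sin²(nπx/a) dx = a²/4, ∫x²·sin²(nπx/a) dx = a³·(1/6 − 1/(4n²π²)); higher powers xᵏ the same way, integrating xᵏ·cos(2nπx/a) by parts.
State is unnormalized: ∫|ψ|² dx = 1.9750, and ∫ψ*·V(x)·ψ dx = 14.752, so ⟨V⟩ = 14.752 / 1.9750.
⟨V⟩ = 7.4696.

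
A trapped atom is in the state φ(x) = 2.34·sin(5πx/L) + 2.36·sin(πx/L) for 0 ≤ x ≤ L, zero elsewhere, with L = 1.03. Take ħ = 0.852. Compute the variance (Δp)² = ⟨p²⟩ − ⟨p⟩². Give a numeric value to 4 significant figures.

Compute ⟨p⟩ and ⟨p²⟩ separately; (Δp)² = ⟨p²⟩ − ⟨p⟩².
d²/dx² sin(jπx/L) = −(jπ/L)²·sin(jπx/L); on 0 ≤ x ≤ L, ∫sin²(jπx/L) dx = L/2 and ∫sin(jπx/L)·sin(lπx/L) dx = 0 for j ≠ l, so only diagonal terms survive in ∫|φ|² and ∫φ·φ″; ∫φ·φ′ dx = [φ²/2] between the walls = 0.
Normalization: ∫|φ|² dx = 5.6883.
⟨p⟩ = 0.0000 and ⟨p²⟩ = 87.101.
(Δp)² = 87.101 − (0.0000)² = 87.101.

87.10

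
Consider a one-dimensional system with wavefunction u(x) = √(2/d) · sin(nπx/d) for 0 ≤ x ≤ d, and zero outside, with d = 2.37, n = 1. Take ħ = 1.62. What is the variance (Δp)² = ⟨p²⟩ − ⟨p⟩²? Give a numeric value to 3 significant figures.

4.61

Compute ⟨p⟩ and ⟨p²⟩ separately; (Δp)² = ⟨p²⟩ − ⟨p⟩².
d/dx sin(nπx/d) = (nπ/d)·cos(nπx/d) and d²/dx² sin(nπx/d) = −(nπ/d)²·sin(nπx/d); on 0 ≤ x ≤ d, ∫sin²(nπx/d) dx = d/2 and ∫sin(nπx/d)·cos(nπx/d) dx = 0.
⟨p⟩ = 0.0000 and ⟨p²⟩ = 4.6114.
(Δp)² = 4.6114 − (0.0000)² = 4.6114.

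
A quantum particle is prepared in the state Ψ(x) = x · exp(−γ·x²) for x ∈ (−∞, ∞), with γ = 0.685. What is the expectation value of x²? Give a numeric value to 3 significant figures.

1.09

⟨x²⟩ = ∫ x²·|Ψ|² dx / ∫|Ψ|² dx (integrals over the domain).
Expand each integrand as polynomial × e^(−2γx²) and use ∫x^(2j)·e^(−2γx²) dx = (2j−1)!!/(4γ)^j · √(π/(2γ)), odd powers → 0; here √(π/(2γ)) = 1.5143.
State is unnormalized: ∫|Ψ|² dx = 0.55267, and ∫Ψ*·x²·Ψ dx = 0.60511, so ⟨x²⟩ = 0.60511 / 0.55267.
⟨x²⟩ = 1.0949.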